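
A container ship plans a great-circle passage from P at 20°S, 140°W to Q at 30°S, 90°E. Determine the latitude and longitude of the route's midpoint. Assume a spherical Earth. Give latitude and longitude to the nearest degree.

≈ 48°S, 160°E

From cos δ = sin φ₁ sin φ₂ + cos φ₁ cos φ₂ cos Δλ, the central angle is δ ≈ 1.931 rad (110.6°).
Interpolate at f = 1/2 with slerp weights a = sin((1−f)δ)/sin δ ≈ 0.878, b = sin(fδ)/sin δ ≈ 0.878.
p = a·p₁ + b·p₂ ≈ (-0.632, 0.230, -0.740); φ = arcsin(p_z) ≈ -47.71°, λ = atan2(p_y, p_x) ≈ 160.00°.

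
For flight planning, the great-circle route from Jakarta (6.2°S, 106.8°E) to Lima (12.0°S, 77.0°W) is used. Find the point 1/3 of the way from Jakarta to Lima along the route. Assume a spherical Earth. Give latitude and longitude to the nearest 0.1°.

≈ 58.1°S, 124.9°E

Write both endpoints as unit vectors p₁, p₂ with components (cos φ cos λ, cos φ sin λ, sin φ).
The central angle between the endpoints is δ = arccos(p₁·p₂) ≈ 2.817 rad (161.4°).
Interpolate at f = 1/3 with slerp weights a = sin((1−f)δ)/sin δ ≈ 2.990, b = sin(fδ)/sin δ ≈ 2.532.
p = a·p₁ + b·p₂ ≈ (-0.302, 0.433, -0.849); φ = arcsin(p_z) ≈ -58.14°, λ = atan2(p_y, p_x) ≈ 124.91°.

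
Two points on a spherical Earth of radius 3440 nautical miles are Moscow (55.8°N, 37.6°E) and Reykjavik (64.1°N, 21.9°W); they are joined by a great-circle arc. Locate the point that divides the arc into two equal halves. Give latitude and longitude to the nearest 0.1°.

≈ 63.3°N, 12.0°E

Convert each endpoint to a unit vector on the sphere (x = cos φ cos λ, y = cos φ sin λ, z = sin φ).
The central angle between the endpoints is δ = arccos(p₁·p₂) ≈ 0.518 rad (29.7°).
Interpolate at f = 1/2 with slerp weights a = sin((1−f)δ)/sin δ ≈ 0.517, b = sin(fδ)/sin δ ≈ 0.517.
p = a·p₁ + b·p₂ ≈ (0.440, 0.093, 0.893); φ = arcsin(p_z) ≈ 63.27°, λ = atan2(p_y, p_x) ≈ 11.95°.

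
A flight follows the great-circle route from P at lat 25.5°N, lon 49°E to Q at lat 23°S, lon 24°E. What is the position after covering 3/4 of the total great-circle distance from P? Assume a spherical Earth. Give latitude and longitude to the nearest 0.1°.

Convert each endpoint to a unit vector on the sphere (x = cos φ cos λ, y = cos φ sin λ, z = sin φ).
The central angle between the endpoints is δ = arccos(p₁·p₂) ≈ 0.946 rad (54.2°).
Interpolate at f = 3/4 with slerp weights a = sin((1−f)δ)/sin δ ≈ 0.289, b = sin(fδ)/sin δ ≈ 0.803.
p = a·p₁ + b·p₂ ≈ (0.847, 0.498, -0.189); φ = arcsin(p_z) ≈ -10.92°, λ = atan2(p_y, p_x) ≈ 30.44°.

≈ lat 10.9°S, lon 30.4°E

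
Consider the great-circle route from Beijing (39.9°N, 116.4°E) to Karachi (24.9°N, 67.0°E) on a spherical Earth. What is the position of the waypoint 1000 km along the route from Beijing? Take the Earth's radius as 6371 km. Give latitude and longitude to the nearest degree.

≈ 39°N, 105°E

The haversine formula gives a central angle δ ≈ 0.763 rad (43.7°) between the endpoints. The total great-circle distance is δ·R ≈ 0.763 × 6371 ≈ 4860 km, so the target fraction is f = 1000/4860 ≈ 0.206.
Interpolate at f ≈ 0.206 with slerp weights a = sin((1−f)δ)/sin δ ≈ 0.824, b = sin(fδ)/sin δ ≈ 0.226.
p = a·p₁ + b·p₂ ≈ (-0.201, 0.755, 0.624); φ = arcsin(p_z) ≈ 38.60°, λ = atan2(p_y, p_x) ≈ 104.90°.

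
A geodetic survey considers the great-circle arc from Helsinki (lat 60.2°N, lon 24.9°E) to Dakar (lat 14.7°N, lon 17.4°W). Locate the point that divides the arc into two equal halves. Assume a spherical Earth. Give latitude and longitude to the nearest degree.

The haversine formula gives a central angle δ ≈ 0.957 rad (54.8°) between the endpoints.
Interpolate at f = 1/2 with slerp weights a = sin((1−f)δ)/sin δ ≈ 0.563, b = sin(fδ)/sin δ ≈ 0.563.
p = a·p₁ + b·p₂ ≈ (0.774, -0.045, 0.632); φ = arcsin(p_z) ≈ 39.18°, λ = atan2(p_y, p_x) ≈ -3.33°.

≈ lat 39°N, lon 3°W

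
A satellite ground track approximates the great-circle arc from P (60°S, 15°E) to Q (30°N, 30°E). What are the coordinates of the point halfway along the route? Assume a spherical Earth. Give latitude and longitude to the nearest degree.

≈ (15°S, 25°E)

The haversine formula gives a central angle δ ≈ 1.586 rad (90.8°) between the endpoints.
Interpolate at f = 1/2 with slerp weights a = sin((1−f)δ)/sin δ ≈ 0.712, b = sin(fδ)/sin δ ≈ 0.712.
p = a·p₁ + b·p₂ ≈ (0.878, 0.401, -0.261); φ = arcsin(p_z) ≈ -15.11°, λ = atan2(p_y, p_x) ≈ 24.52°.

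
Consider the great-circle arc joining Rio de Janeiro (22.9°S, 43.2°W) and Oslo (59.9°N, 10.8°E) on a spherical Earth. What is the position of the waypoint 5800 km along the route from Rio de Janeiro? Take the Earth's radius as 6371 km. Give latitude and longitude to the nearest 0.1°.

≈ 25.2°N, 22.4°W

The haversine formula gives a central angle δ ≈ 1.636 rad (93.7°) between the endpoints. The total great-circle distance is δ·R ≈ 1.636 × 6371 ≈ 10423 km, so the target fraction is f = 5800/10423 ≈ 0.556.
Interpolate at f ≈ 0.556 with slerp weights a = sin((1−f)δ)/sin δ ≈ 0.665, b = sin(fδ)/sin δ ≈ 0.791.
p = a·p₁ + b·p₂ ≈ (0.836, -0.345, 0.426); φ = arcsin(p_z) ≈ 25.21°, λ = atan2(p_y, p_x) ≈ -22.41°.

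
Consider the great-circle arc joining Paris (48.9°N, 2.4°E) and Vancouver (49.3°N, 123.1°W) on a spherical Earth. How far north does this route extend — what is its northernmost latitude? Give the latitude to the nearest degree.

≈ 68°N

The great circle lies in the plane with unit normal n̂ = (p₁ × p₂)/|p₁ × p₂|.
Here n̂_z ≈ -0.369; the vertex latitude is φ_max = arccos|n̂_z| ≈ 68.4°.
Check via Clairaut: cos φ_max = |cos φ₁| · sin C = cos(48.9°)·sin(34.1°) ≈ 0.369, again giving ≈ 68.4°.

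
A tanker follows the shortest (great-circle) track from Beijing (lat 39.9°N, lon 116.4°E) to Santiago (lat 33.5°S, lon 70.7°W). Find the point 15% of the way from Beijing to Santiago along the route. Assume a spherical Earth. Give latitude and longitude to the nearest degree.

≈ lat 55°N, lon 148°E

Write both endpoints as unit vectors p₁, p₂ with components (cos φ cos λ, cos φ sin λ, sin φ).
The central angle between the endpoints is δ = arccos(p₁·p₂) ≈ 2.992 rad (171.4°).
Interpolate at f = 0.15 with slerp weights a = sin((1−f)δ)/sin δ ≈ 3.784, b = sin(fδ)/sin δ ≈ 2.915.
p = a·p₁ + b·p₂ ≈ (-0.487, 0.306, 0.818); φ = arcsin(p_z) ≈ 54.89°, λ = atan2(p_y, p_x) ≈ 147.90°.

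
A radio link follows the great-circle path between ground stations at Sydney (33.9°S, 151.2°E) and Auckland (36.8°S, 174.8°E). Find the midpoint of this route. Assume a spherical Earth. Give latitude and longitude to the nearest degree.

Convert each endpoint to a unit vector on the sphere (x = cos φ cos λ, y = cos φ sin λ, z = sin φ).
The central angle between the endpoints is δ = arccos(p₁·p₂) ≈ 0.339 rad (19.4°).
Interpolate at f = 1/2 with slerp weights a = sin((1−f)δ)/sin δ ≈ 0.507, b = sin(fδ)/sin δ ≈ 0.507.
p = a·p₁ + b·p₂ ≈ (-0.773, 0.240, -0.587); φ = arcsin(p_z) ≈ -35.93°, λ = atan2(p_y, p_x) ≈ 162.79°.

≈ (36°S, 163°E)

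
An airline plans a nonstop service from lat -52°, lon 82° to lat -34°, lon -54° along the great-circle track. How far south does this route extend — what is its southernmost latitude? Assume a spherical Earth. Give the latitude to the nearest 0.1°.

≈ -69.2°

The great circle lies in the plane with unit normal n̂ = (p₁ × p₂)/|p₁ × p₂|.
Here n̂_z ≈ -0.356; the vertex latitude is φ_max = arccos|n̂_z| ≈ 69.2°.
Check via Clairaut: cos φ_max = |cos φ₁| · sin C = cos(52.0°)·sin(144.7°) ≈ 0.356, again giving ≈ 69.2°.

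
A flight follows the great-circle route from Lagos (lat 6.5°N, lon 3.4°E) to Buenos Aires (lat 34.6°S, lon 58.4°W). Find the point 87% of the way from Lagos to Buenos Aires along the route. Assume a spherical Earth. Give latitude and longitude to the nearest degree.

≈ lat 31°S, lon 48°W

Write both endpoints as unit vectors p₁, p₂ with components (cos φ cos λ, cos φ sin λ, sin φ).
The central angle between the endpoints is δ = arccos(p₁·p₂) ≈ 1.243 rad (71.2°).
Interpolate at f = 0.87 with slerp weights a = sin((1−f)δ)/sin δ ≈ 0.170, b = sin(fδ)/sin δ ≈ 0.932.
p = a·p₁ + b·p₂ ≈ (0.571, -0.644, -0.510); φ = arcsin(p_z) ≈ -30.67°, λ = atan2(p_y, p_x) ≈ -48.44°.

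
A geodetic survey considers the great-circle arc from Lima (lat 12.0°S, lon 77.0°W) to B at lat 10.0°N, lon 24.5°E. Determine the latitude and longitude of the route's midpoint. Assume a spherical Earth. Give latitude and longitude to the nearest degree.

From cos δ = sin φ₁ sin φ₂ + cos φ₁ cos φ₂ cos Δλ, the central angle is δ ≈ 1.801 rad (103.2°).
Interpolate at f = 1/2 with slerp weights a = sin((1−f)δ)/sin δ ≈ 0.805, b = sin(fδ)/sin δ ≈ 0.805.
p = a·p₁ + b·p₂ ≈ (0.898, -0.438, -0.028); φ = arcsin(p_z) ≈ -1.58°, λ = atan2(p_y, p_x) ≈ -26.01°.

≈ lat 2°S, lon 26°W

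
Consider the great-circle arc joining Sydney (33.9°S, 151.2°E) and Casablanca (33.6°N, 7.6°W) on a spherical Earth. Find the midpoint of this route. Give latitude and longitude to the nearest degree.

≈ 1°S, 71°E

From cos δ = sin φ₁ sin φ₂ + cos φ₁ cos φ₂ cos Δλ, the central angle is δ ≈ 2.834 rad (162.4°).
Interpolate at f = 1/2 with slerp weights a = sin((1−f)δ)/sin δ ≈ 3.269, b = sin(fδ)/sin δ ≈ 3.269.
p = a·p₁ + b·p₂ ≈ (0.321, 0.947, -0.014); φ = arcsin(p_z) ≈ -0.82°, λ = atan2(p_y, p_x) ≈ 71.26°.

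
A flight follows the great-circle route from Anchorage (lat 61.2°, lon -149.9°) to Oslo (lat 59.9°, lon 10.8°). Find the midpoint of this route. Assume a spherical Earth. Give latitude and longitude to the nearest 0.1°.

Write both endpoints as unit vectors p₁, p₂ with components (cos φ cos λ, cos φ sin λ, sin φ).
The central angle between the endpoints is δ = arccos(p₁·p₂) ≈ 1.012 rad (58.0°).
Interpolate at f = 1/2 with slerp weights a = sin((1−f)δ)/sin δ ≈ 0.572, b = sin(fδ)/sin δ ≈ 0.572.
p = a·p₁ + b·p₂ ≈ (0.043, -0.084, 0.995); φ = arcsin(p_z) ≈ 84.56°, λ = atan2(p_y, p_x) ≈ -62.81°.

≈ lat 84.6°, lon -62.8°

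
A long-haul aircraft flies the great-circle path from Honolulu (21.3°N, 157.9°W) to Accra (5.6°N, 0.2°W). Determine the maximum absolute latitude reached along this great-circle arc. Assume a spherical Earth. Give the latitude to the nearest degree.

≈ 52°N

The great circle lies in the plane with unit normal n̂ = (p₁ × p₂)/|p₁ × p₂|.
Here n̂_z ≈ +0.619; the vertex latitude is φ_max = arccos|n̂_z| ≈ 51.8°.
Check via Clairaut: cos φ_max = |cos φ₁| · sin C = cos(21.3°)·sin(41.6°) ≈ 0.619, again giving ≈ 51.8°.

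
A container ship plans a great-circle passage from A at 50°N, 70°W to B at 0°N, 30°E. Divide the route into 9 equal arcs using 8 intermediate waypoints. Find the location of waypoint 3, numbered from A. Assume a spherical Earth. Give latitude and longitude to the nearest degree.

≈ 44°N, 23°W

Write both endpoints as unit vectors p₁, p₂ with components (cos φ cos λ, cos φ sin λ, sin φ).
The central angle between the endpoints is δ = arccos(p₁·p₂) ≈ 1.683 rad (96.4°).
Interpolate at f = 3/9 with slerp weights a = sin((1−f)δ)/sin δ ≈ 0.907, b = sin(fδ)/sin δ ≈ 0.535.
p = a·p₁ + b·p₂ ≈ (0.663, -0.280, 0.694); φ = arcsin(p_z) ≈ 43.98°, λ = atan2(p_y, p_x) ≈ -22.89°.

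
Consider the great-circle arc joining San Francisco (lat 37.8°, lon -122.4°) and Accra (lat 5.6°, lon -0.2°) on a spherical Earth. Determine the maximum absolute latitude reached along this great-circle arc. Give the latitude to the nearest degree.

The great circle lies in the plane with unit normal n̂ = (p₁ × p₂)/|p₁ × p₂|.
Here n̂_z ≈ +0.713; the vertex latitude is φ_max = arccos|n̂_z| ≈ 44.5°.
Check via Clairaut: cos φ_max = |cos φ₁| · sin C = cos(37.8°)·sin(64.5°) ≈ 0.713, again giving ≈ 44.5°.

≈ 45°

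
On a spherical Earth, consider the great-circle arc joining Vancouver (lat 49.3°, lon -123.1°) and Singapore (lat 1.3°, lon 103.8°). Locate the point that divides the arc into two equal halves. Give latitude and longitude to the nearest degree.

≈ lat 47°, lon 144°

Write both endpoints as unit vectors p₁, p₂ with components (cos φ cos λ, cos φ sin λ, sin φ).
The central angle between the endpoints is δ = arccos(p₁·p₂) ≈ 2.013 rad (115.4°).
Interpolate at f = 1/2 with slerp weights a = sin((1−f)δ)/sin δ ≈ 0.935, b = sin(fδ)/sin δ ≈ 0.935.
p = a·p₁ + b·p₂ ≈ (-0.556, 0.397, 0.730); φ = arcsin(p_z) ≈ 46.90°, λ = atan2(p_y, p_x) ≈ 144.47°.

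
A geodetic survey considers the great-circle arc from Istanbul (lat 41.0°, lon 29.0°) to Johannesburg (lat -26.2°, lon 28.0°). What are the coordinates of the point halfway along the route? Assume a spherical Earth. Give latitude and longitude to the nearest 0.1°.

≈ lat 7.4°, lon 28.5°

Convert each endpoint to a unit vector on the sphere (x = cos φ cos λ, y = cos φ sin λ, z = sin φ).
The central angle between the endpoints is δ = arccos(p₁·p₂) ≈ 1.173 rad (67.2°).
Interpolate at f = 1/2 with slerp weights a = sin((1−f)δ)/sin δ ≈ 0.600, b = sin(fδ)/sin δ ≈ 0.600.
p = a·p₁ + b·p₂ ≈ (0.872, 0.473, 0.129); φ = arcsin(p_z) ≈ 7.40°, λ = atan2(p_y, p_x) ≈ 28.46°.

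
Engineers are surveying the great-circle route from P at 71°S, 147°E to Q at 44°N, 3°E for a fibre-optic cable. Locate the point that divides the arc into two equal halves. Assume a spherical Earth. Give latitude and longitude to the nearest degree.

≈ 27°S, 26°E

From cos δ = sin φ₁ sin φ₂ + cos φ₁ cos φ₂ cos Δλ, the central angle is δ ≈ 2.580 rad (147.8°).
Interpolate at f = 1/2 with slerp weights a = sin((1−f)δ)/sin δ ≈ 1.804, b = sin(fδ)/sin δ ≈ 1.804.
p = a·p₁ + b·p₂ ≈ (0.803, 0.388, -0.452); φ = arcsin(p_z) ≈ -26.90°, λ = atan2(p_y, p_x) ≈ 25.77°.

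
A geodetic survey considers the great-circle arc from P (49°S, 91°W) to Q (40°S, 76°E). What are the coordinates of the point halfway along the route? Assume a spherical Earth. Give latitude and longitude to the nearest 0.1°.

Convert each endpoint to a unit vector on the sphere (x = cos φ cos λ, y = cos φ sin λ, z = sin φ).
The central angle between the endpoints is δ = arccos(p₁·p₂) ≈ 1.575 rad (90.3°).
Interpolate at f = 1/2 with slerp weights a = sin((1−f)δ)/sin δ ≈ 0.709, b = sin(fδ)/sin δ ≈ 0.709.
p = a·p₁ + b·p₂ ≈ (0.123, 0.062, -0.990); φ = arcsin(p_z) ≈ -82.07°, λ = atan2(p_y, p_x) ≈ 26.67°.

≈ (82.1°S, 26.7°E)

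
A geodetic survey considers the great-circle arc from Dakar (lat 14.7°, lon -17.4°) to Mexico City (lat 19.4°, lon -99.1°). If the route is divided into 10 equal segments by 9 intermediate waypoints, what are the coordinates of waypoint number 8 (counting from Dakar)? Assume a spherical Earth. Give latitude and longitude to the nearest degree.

The haversine formula gives a central angle δ ≈ 1.353 rad (77.5°) between the endpoints.
Interpolate at f = 8/10 with slerp weights a = sin((1−f)δ)/sin δ ≈ 0.274, b = sin(fδ)/sin δ ≈ 0.904.
p = a·p₁ + b·p₂ ≈ (0.118, -0.922, 0.370); φ = arcsin(p_z) ≈ 21.71°, λ = atan2(p_y, p_x) ≈ -82.72°.

≈ lat 22°, lon -83°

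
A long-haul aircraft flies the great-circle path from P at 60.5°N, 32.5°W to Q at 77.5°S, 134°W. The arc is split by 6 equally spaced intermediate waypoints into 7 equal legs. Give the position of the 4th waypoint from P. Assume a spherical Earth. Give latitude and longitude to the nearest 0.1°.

Convert each endpoint to a unit vector on the sphere (x = cos φ cos λ, y = cos φ sin λ, z = sin φ).
The central angle between the endpoints is δ = arccos(p₁·p₂) ≈ 2.628 rad (150.6°).
Interpolate at f = 4/7 with slerp weights a = sin((1−f)δ)/sin δ ≈ 1.837, b = sin(fδ)/sin δ ≈ 2.030.
p = a·p₁ + b·p₂ ≈ (0.458, -0.802, -0.383); φ = arcsin(p_z) ≈ -22.52°, λ = atan2(p_y, p_x) ≈ -60.29°.

≈ 22.5°S, 60.3°W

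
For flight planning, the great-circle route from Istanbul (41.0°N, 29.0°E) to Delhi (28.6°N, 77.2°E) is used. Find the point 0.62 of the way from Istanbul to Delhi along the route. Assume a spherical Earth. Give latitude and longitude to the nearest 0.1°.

From cos δ = sin φ₁ sin φ₂ + cos φ₁ cos φ₂ cos Δλ, the central angle is δ ≈ 0.714 rad (40.9°).
Interpolate at f = 0.62 with slerp weights a = sin((1−f)δ)/sin δ ≈ 0.409, b = sin(fδ)/sin δ ≈ 0.654.
p = a·p₁ + b·p₂ ≈ (0.397, 0.710, 0.582); φ = arcsin(p_z) ≈ 35.56°, λ = atan2(p_y, p_x) ≈ 60.76°.

≈ (35.6°N, 60.8°E)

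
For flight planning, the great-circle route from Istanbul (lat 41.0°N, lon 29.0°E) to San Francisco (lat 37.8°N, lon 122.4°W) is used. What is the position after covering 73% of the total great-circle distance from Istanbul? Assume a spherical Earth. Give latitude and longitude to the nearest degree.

From cos δ = sin φ₁ sin φ₂ + cos φ₁ cos φ₂ cos Δλ, the central angle is δ ≈ 1.693 rad (97.0°).
Interpolate at f = 0.73 with slerp weights a = sin((1−f)δ)/sin δ ≈ 0.445, b = sin(fδ)/sin δ ≈ 0.951.
p = a·p₁ + b·p₂ ≈ (-0.109, -0.472, 0.875); φ = arcsin(p_z) ≈ 61.02°, λ = atan2(p_y, p_x) ≈ -103.04°.

≈ lat 61°N, lon 103°W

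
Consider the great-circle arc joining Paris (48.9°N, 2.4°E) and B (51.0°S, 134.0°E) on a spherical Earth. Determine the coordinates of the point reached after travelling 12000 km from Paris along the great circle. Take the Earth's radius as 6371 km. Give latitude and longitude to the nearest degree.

≈ (28°S, 88°E)

Convert each endpoint to a unit vector on the sphere (x = cos φ cos λ, y = cos φ sin λ, z = sin φ).
The central angle between the endpoints is δ = arccos(p₁·p₂) ≈ 2.607 rad (149.3°). The total great-circle distance is δ·R ≈ 2.607 × 6371 ≈ 16607 km, so the target fraction is f = 12000/16607 ≈ 0.723.
Interpolate at f ≈ 0.723 with slerp weights a = sin((1−f)δ)/sin δ ≈ 1.298, b = sin(fδ)/sin δ ≈ 1.866.
p = a·p₁ + b·p₂ ≈ (0.037, 0.881, -0.472); φ = arcsin(p_z) ≈ -28.19°, λ = atan2(p_y, p_x) ≈ 87.62°.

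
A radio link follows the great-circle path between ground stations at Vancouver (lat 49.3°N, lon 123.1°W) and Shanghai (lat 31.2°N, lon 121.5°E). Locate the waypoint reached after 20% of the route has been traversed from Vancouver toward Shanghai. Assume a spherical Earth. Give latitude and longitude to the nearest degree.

≈ lat 57°N, lon 147°W

Write both endpoints as unit vectors p₁, p₂ with components (cos φ cos λ, cos φ sin λ, sin φ).
The central angle between the endpoints is δ = arccos(p₁·p₂) ≈ 1.417 rad (81.2°).
Interpolate at f = 0.20 with slerp weights a = sin((1−f)δ)/sin δ ≈ 0.917, b = sin(fδ)/sin δ ≈ 0.283.
p = a·p₁ + b·p₂ ≈ (-0.453, -0.294, 0.842); φ = arcsin(p_z) ≈ 57.30°, λ = atan2(p_y, p_x) ≈ -146.97°.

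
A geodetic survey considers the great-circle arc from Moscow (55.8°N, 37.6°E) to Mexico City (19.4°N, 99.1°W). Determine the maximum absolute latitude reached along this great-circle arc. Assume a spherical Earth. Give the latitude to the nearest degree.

The great circle lies in the plane with unit normal n̂ = (p₁ × p₂)/|p₁ × p₂|.
Here n̂_z ≈ -0.366; the vertex latitude is φ_max = arccos|n̂_z| ≈ 68.5°.
Check via Clairaut: cos φ_max = |cos φ₁| · sin C = cos(55.8°)·sin(40.6°) ≈ 0.366, again giving ≈ 68.5°.

≈ 69°N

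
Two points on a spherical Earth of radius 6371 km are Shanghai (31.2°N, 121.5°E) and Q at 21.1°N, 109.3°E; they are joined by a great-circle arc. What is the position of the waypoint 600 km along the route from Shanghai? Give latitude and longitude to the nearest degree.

Convert each endpoint to a unit vector on the sphere (x = cos φ cos λ, y = cos φ sin λ, z = sin φ).
The central angle between the endpoints is δ = arccos(p₁·p₂) ≈ 0.260 rad (14.9°). The total great-circle distance is δ·R ≈ 0.260 × 6371 ≈ 1654 km, so the target fraction is f = 600/1654 ≈ 0.363.
Interpolate at f ≈ 0.363 with slerp weights a = sin((1−f)δ)/sin δ ≈ 0.642, b = sin(fδ)/sin δ ≈ 0.366.
p = a·p₁ + b·p₂ ≈ (-0.400, 0.790, 0.464); φ = arcsin(p_z) ≈ 27.66°, λ = atan2(p_y, p_x) ≈ 116.82°.

≈ 28°N, 117°E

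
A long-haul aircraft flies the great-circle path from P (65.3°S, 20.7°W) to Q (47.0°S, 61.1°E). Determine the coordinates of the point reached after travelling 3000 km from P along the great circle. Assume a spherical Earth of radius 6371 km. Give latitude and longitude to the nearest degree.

The haversine formula gives a central angle δ ≈ 0.788 rad (45.2°) between the endpoints. The total great-circle distance is δ·R ≈ 0.788 × 6371 ≈ 5022 km, so the target fraction is f = 3000/5022 ≈ 0.597.
Interpolate at f ≈ 0.597 with slerp weights a = sin((1−f)δ)/sin δ ≈ 0.440, b = sin(fδ)/sin δ ≈ 0.640.
p = a·p₁ + b·p₂ ≈ (0.383, 0.317, -0.868); φ = arcsin(p_z) ≈ -60.19°, λ = atan2(p_y, p_x) ≈ 39.62°.

≈ (60°S, 40°E)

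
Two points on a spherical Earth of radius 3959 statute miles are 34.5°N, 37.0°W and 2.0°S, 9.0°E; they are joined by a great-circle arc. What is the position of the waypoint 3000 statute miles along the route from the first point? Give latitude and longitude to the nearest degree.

The haversine formula gives a central angle δ ≈ 0.986 rad (56.5°) between the endpoints. The total great-circle distance is δ·R ≈ 0.986 × 3959 ≈ 3902 mi, so the target fraction is f = 3000/3902 ≈ 0.769.
Interpolate at f ≈ 0.769 with slerp weights a = sin((1−f)δ)/sin δ ≈ 0.271, b = sin(fδ)/sin δ ≈ 0.824.
p = a·p₁ + b·p₂ ≈ (0.992, -0.005, 0.125); φ = arcsin(p_z) ≈ 7.16°, λ = atan2(p_y, p_x) ≈ -0.32°.

≈ 7°N, 0°E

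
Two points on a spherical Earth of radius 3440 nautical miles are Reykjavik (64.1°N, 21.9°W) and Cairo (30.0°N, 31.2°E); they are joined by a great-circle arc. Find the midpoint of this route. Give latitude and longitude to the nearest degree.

≈ 50°N, 14°E

From cos δ = sin φ₁ sin φ₂ + cos φ₁ cos φ₂ cos Δλ, the central angle is δ ≈ 0.827 rad (47.4°).
Interpolate at f = 1/2 with slerp weights a = sin((1−f)δ)/sin δ ≈ 0.546, b = sin(fδ)/sin δ ≈ 0.546.
p = a·p₁ + b·p₂ ≈ (0.626, 0.156, 0.764); φ = arcsin(p_z) ≈ 49.84°, λ = atan2(p_y, p_x) ≈ 14.00°.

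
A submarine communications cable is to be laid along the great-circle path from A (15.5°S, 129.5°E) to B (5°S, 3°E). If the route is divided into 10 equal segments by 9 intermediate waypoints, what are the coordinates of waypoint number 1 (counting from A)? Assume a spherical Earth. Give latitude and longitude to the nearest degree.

≈ (19°S, 117°E)

Write both endpoints as unit vectors p₁, p₂ with components (cos φ cos λ, cos φ sin λ, sin φ).
The central angle between the endpoints is δ = arccos(p₁·p₂) ≈ 2.150 rad (123.2°).
Interpolate at f = 1/10 with slerp weights a = sin((1−f)δ)/sin δ ≈ 1.117, b = sin(fδ)/sin δ ≈ 0.255.
p = a·p₁ + b·p₂ ≈ (-0.431, 0.844, -0.321); φ = arcsin(p_z) ≈ -18.70°, λ = atan2(p_y, p_x) ≈ 117.05°.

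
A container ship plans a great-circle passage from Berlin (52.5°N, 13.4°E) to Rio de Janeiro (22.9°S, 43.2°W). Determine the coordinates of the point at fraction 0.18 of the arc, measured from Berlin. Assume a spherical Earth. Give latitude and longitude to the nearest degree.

Convert each endpoint to a unit vector on the sphere (x = cos φ cos λ, y = cos φ sin λ, z = sin φ).
The central angle between the endpoints is δ = arccos(p₁·p₂) ≈ 1.571 rad (90.0°).
Interpolate at f = 0.18 with slerp weights a = sin((1−f)δ)/sin δ ≈ 0.960, b = sin(fδ)/sin δ ≈ 0.279.
p = a·p₁ + b·p₂ ≈ (0.756, -0.040, 0.653); φ = arcsin(p_z) ≈ 40.79°, λ = atan2(p_y, p_x) ≈ -3.06°.

≈ 41°N, 3°W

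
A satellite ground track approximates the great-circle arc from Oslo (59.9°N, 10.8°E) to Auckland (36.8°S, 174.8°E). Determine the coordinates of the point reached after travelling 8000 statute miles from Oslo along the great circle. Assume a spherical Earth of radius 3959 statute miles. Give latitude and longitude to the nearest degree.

Write both endpoints as unit vectors p₁, p₂ with components (cos φ cos λ, cos φ sin λ, sin φ).
The central angle between the endpoints is δ = arccos(p₁·p₂) ≈ 2.700 rad (154.7°). The total great-circle distance is δ·R ≈ 2.700 × 3959 ≈ 10691 mi, so the target fraction is f = 8000/10691 ≈ 0.748.
Interpolate at f ≈ 0.748 with slerp weights a = sin((1−f)δ)/sin δ ≈ 1.472, b = sin(fδ)/sin δ ≈ 2.109.
p = a·p₁ + b·p₂ ≈ (-0.957, 0.291, 0.010); φ = arcsin(p_z) ≈ 0.59°, λ = atan2(p_y, p_x) ≈ 163.06°.

≈ (1°N, 163°E)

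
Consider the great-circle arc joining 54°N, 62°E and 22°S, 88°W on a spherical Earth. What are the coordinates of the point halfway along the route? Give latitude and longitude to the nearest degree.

Write both endpoints as unit vectors p₁, p₂ with components (cos φ cos λ, cos φ sin λ, sin φ).
The central angle between the endpoints is δ = arccos(p₁·p₂) ≈ 2.458 rad (140.8°).
Interpolate at f = 1/2 with slerp weights a = sin((1−f)δ)/sin δ ≈ 1.491, b = sin(fδ)/sin δ ≈ 1.491.
p = a·p₁ + b·p₂ ≈ (0.460, -0.608, 0.648); φ = arcsin(p_z) ≈ 40.36°, λ = atan2(p_y, p_x) ≈ -52.90°.

≈ 40°N, 53°W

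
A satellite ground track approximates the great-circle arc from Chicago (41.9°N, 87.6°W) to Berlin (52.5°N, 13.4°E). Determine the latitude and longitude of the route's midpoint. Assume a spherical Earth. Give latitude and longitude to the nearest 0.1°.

≈ 59.3°N, 44.0°W

Convert each endpoint to a unit vector on the sphere (x = cos φ cos λ, y = cos φ sin λ, z = sin φ).
The central angle between the endpoints is δ = arccos(p₁·p₂) ≈ 1.111 rad (63.7°).
Interpolate at f = 1/2 with slerp weights a = sin((1−f)δ)/sin δ ≈ 0.589, b = sin(fδ)/sin δ ≈ 0.589.
p = a·p₁ + b·p₂ ≈ (0.367, -0.355, 0.860); φ = arcsin(p_z) ≈ 59.32°, λ = atan2(p_y, p_x) ≈ -44.03°.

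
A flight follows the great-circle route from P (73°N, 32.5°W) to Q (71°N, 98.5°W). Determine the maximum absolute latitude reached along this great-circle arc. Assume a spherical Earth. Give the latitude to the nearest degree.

The great circle lies in the plane with unit normal n̂ = (p₁ × p₂)/|p₁ × p₂|.
Here n̂_z ≈ -0.261; the vertex latitude is φ_max = arccos|n̂_z| ≈ 74.9°.
Check via Clairaut: cos φ_max = |cos φ₁| · sin C = cos(73.0°)·sin(63.3°) ≈ 0.261, again giving ≈ 74.9°.

≈ 75°N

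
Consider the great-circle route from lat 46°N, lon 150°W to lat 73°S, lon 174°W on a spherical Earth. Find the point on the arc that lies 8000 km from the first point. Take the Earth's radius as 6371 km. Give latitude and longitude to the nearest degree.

≈ lat 26°S, lon 158°W

Convert each endpoint to a unit vector on the sphere (x = cos φ cos λ, y = cos φ sin λ, z = sin φ).
The central angle between the endpoints is δ = arccos(p₁·p₂) ≈ 2.097 rad (120.2°). The total great-circle distance is δ·R ≈ 2.097 × 6371 ≈ 13361 km, so the target fraction is f = 8000/13361 ≈ 0.599.
Interpolate at f ≈ 0.599 with slerp weights a = sin((1−f)δ)/sin δ ≈ 0.862, b = sin(fδ)/sin δ ≈ 1.100.
p = a·p₁ + b·p₂ ≈ (-0.838, -0.333, -0.431); φ = arcsin(p_z) ≈ -25.55°, λ = atan2(p_y, p_x) ≈ -158.33°.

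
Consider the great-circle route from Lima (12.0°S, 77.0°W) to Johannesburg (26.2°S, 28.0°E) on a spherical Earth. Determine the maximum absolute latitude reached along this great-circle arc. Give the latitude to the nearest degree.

≈ 31°S

The great circle lies in the plane with unit normal n̂ = (p₁ × p₂)/|p₁ × p₂|.
Here n̂_z ≈ +0.856; the vertex latitude is φ_max = arccos|n̂_z| ≈ 31.2°.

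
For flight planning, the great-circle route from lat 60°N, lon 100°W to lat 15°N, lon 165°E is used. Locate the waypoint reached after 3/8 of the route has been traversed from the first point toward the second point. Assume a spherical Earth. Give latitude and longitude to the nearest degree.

Write both endpoints as unit vectors p₁, p₂ with components (cos φ cos λ, cos φ sin λ, sin φ).
The central angle between the endpoints is δ = arccos(p₁·p₂) ≈ 1.388 rad (79.5°).
Interpolate at f = 3/8 with slerp weights a = sin((1−f)δ)/sin δ ≈ 0.776, b = sin(fδ)/sin δ ≈ 0.506.
p = a·p₁ + b·p₂ ≈ (-0.539, -0.255, 0.803); φ = arcsin(p_z) ≈ 53.37°, λ = atan2(p_y, p_x) ≈ -154.65°.

≈ lat 53°N, lon 155°W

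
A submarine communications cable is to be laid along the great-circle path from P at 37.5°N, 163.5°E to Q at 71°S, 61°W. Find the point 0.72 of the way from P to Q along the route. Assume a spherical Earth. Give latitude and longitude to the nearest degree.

Convert each endpoint to a unit vector on the sphere (x = cos φ cos λ, y = cos φ sin λ, z = sin φ).
The central angle between the endpoints is δ = arccos(p₁·p₂) ≈ 2.434 rad (139.4°).
Interpolate at f = 0.72 with slerp weights a = sin((1−f)δ)/sin δ ≈ 0.969, b = sin(fδ)/sin δ ≈ 1.513.
p = a·p₁ + b·p₂ ≈ (-0.498, -0.212, -0.841); φ = arcsin(p_z) ≈ -57.20°, λ = atan2(p_y, p_x) ≈ -156.91°.

≈ 57°S, 157°W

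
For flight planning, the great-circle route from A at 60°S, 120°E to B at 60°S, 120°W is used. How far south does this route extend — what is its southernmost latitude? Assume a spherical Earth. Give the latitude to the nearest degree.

≈ 74°S

The great circle lies in the plane with unit normal n̂ = (p₁ × p₂)/|p₁ × p₂|.
Here n̂_z ≈ +0.277; the vertex latitude is φ_max = arccos|n̂_z| ≈ 73.9°.
Check via Clairaut: cos φ_max = |cos φ₁| · sin C = cos(60.0°)·sin(146.3°) ≈ 0.277, again giving ≈ 73.9°.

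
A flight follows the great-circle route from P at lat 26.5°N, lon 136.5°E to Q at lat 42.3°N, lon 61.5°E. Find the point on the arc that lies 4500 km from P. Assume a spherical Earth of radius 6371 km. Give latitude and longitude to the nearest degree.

≈ lat 43°N, lon 91°E

From cos δ = sin φ₁ sin φ₂ + cos φ₁ cos φ₂ cos Δλ, the central angle is δ ≈ 1.080 rad (61.9°). The total great-circle distance is δ·R ≈ 1.080 × 6371 ≈ 6879 km, so the target fraction is f = 4500/6879 ≈ 0.654.
Interpolate at f ≈ 0.654 with slerp weights a = sin((1−f)δ)/sin δ ≈ 0.414, b = sin(fδ)/sin δ ≈ 0.736.
p = a·p₁ + b·p₂ ≈ (-0.009, 0.733, 0.680); φ = arcsin(p_z) ≈ 42.84°, λ = atan2(p_y, p_x) ≈ 90.68°.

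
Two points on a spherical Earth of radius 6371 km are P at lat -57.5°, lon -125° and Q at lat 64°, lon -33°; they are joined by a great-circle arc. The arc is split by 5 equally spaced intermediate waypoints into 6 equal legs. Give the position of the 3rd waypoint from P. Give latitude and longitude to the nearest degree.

≈ lat 5°, lon -85°

Convert each endpoint to a unit vector on the sphere (x = cos φ cos λ, y = cos φ sin λ, z = sin φ).
The central angle between the endpoints is δ = arccos(p₁·p₂) ≈ 2.444 rad (140.0°).
Interpolate at f = 3/6 with slerp weights a = sin((1−f)δ)/sin δ ≈ 1.463, b = sin(fδ)/sin δ ≈ 1.463.
p = a·p₁ + b·p₂ ≈ (0.087, -0.993, 0.081); φ = arcsin(p_z) ≈ 4.65°, λ = atan2(p_y, p_x) ≈ -84.99°.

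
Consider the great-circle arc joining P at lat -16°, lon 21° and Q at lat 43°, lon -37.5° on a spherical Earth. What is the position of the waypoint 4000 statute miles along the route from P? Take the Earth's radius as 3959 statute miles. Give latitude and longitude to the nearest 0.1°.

From cos δ = sin φ₁ sin φ₂ + cos φ₁ cos φ₂ cos Δλ, the central angle is δ ≈ 1.390 rad (79.7°). The total great-circle distance is δ·R ≈ 1.390 × 3959 ≈ 5505 mi, so the target fraction is f = 4000/5505 ≈ 0.727.
Interpolate at f ≈ 0.727 with slerp weights a = sin((1−f)δ)/sin δ ≈ 0.377, b = sin(fδ)/sin δ ≈ 0.861.
p = a·p₁ + b·p₂ ≈ (0.838, -0.253, 0.483); φ = arcsin(p_z) ≈ 28.90°, λ = atan2(p_y, p_x) ≈ -16.82°.

≈ lat 28.9°, lon -16.8°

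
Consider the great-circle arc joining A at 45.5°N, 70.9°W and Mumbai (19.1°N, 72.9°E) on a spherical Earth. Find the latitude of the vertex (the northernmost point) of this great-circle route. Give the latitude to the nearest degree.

≈ 66°N

The great circle lies in the plane with unit normal n̂ = (p₁ × p₂)/|p₁ × p₂|.
Here n̂_z ≈ +0.410; the vertex latitude is φ_max = arccos|n̂_z| ≈ 65.8°.
Check via Clairaut: cos φ_max = |cos φ₁| · sin C = cos(45.5°)·sin(35.8°) ≈ 0.410, again giving ≈ 65.8°.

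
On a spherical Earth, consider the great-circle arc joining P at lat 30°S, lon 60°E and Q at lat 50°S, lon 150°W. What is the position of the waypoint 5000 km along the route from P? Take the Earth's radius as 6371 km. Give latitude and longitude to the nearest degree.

≈ lat 69°S, lon 99°E

From cos δ = sin φ₁ sin φ₂ + cos φ₁ cos φ₂ cos Δλ, the central angle is δ ≈ 1.670 rad (95.7°). The total great-circle distance is δ·R ≈ 1.670 × 6371 ≈ 10640 km, so the target fraction is f = 5000/10640 ≈ 0.470.
Interpolate at f ≈ 0.470 with slerp weights a = sin((1−f)δ)/sin δ ≈ 0.778, b = sin(fδ)/sin δ ≈ 0.710.
p = a·p₁ + b·p₂ ≈ (-0.059, 0.355, -0.933); φ = arcsin(p_z) ≈ -68.90°, λ = atan2(p_y, p_x) ≈ 99.35°.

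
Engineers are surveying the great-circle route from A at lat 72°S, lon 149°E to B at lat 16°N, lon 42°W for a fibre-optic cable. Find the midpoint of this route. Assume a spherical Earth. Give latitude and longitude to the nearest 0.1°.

The haversine formula gives a central angle δ ≈ 2.158 rad (123.6°) between the endpoints.
Interpolate at f = 1/2 with slerp weights a = sin((1−f)δ)/sin δ ≈ 1.058, b = sin(fδ)/sin δ ≈ 1.058.
p = a·p₁ + b·p₂ ≈ (0.476, -0.512, -0.715); φ = arcsin(p_z) ≈ -45.64°, λ = atan2(p_y, p_x) ≈ -47.12°.

≈ lat 45.6°S, lon 47.1°W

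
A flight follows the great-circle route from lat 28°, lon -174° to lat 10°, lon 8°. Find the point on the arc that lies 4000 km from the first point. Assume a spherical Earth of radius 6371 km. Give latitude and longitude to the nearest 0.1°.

≈ lat 63.9°, lon -178.3°

The haversine formula gives a central angle δ ≈ 2.478 rad (142.0°) between the endpoints. The total great-circle distance is δ·R ≈ 2.478 × 6371 ≈ 15784 km, so the target fraction is f = 4000/15784 ≈ 0.253.
Interpolate at f ≈ 0.253 with slerp weights a = sin((1−f)δ)/sin δ ≈ 1.560, b = sin(fδ)/sin δ ≈ 0.953.
p = a·p₁ + b·p₂ ≈ (-0.440, -0.013, 0.898); φ = arcsin(p_z) ≈ 63.87°, λ = atan2(p_y, p_x) ≈ -178.26°.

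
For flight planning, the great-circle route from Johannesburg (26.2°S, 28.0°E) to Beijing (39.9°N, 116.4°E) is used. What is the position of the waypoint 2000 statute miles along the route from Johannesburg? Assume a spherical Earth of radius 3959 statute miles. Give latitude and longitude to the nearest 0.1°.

≈ (7.1°S, 50.8°E)

Convert each endpoint to a unit vector on the sphere (x = cos φ cos λ, y = cos φ sin λ, z = sin φ).
The central angle between the endpoints is δ = arccos(p₁·p₂) ≈ 1.838 rad (105.3°). The total great-circle distance is δ·R ≈ 1.838 × 3959 ≈ 7276 mi, so the target fraction is f = 2000/7276 ≈ 0.275.
Interpolate at f ≈ 0.275 with slerp weights a = sin((1−f)δ)/sin δ ≈ 1.008, b = sin(fδ)/sin δ ≈ 0.502.
p = a·p₁ + b·p₂ ≈ (0.627, 0.769, -0.123); φ = arcsin(p_z) ≈ -7.06°, λ = atan2(p_y, p_x) ≈ 50.81°.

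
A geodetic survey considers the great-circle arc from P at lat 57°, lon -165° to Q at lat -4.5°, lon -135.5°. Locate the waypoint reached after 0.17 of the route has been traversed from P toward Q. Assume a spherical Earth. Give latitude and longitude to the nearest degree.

The haversine formula gives a central angle δ ≈ 1.152 rad (66.0°) between the endpoints.
Interpolate at f = 0.17 with slerp weights a = sin((1−f)δ)/sin δ ≈ 0.894, b = sin(fδ)/sin δ ≈ 0.213.
p = a·p₁ + b·p₂ ≈ (-0.622, -0.275, 0.733); φ = arcsin(p_z) ≈ 47.16°, λ = atan2(p_y, p_x) ≈ -156.15°.

≈ lat 47°, lon -156°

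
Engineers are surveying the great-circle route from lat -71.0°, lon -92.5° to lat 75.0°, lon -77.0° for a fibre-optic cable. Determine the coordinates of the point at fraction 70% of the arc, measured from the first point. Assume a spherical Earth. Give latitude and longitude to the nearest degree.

From cos δ = sin φ₁ sin φ₂ + cos φ₁ cos φ₂ cos Δλ, the central angle is δ ≈ 2.554 rad (146.3°).
Interpolate at f = 0.70 with slerp weights a = sin((1−f)δ)/sin δ ≈ 1.250, b = sin(fδ)/sin δ ≈ 1.761.
p = a·p₁ + b·p₂ ≈ (0.085, -0.851, 0.519); φ = arcsin(p_z) ≈ 31.25°, λ = atan2(p_y, p_x) ≈ -84.31°.

≈ lat 31°, lon -84°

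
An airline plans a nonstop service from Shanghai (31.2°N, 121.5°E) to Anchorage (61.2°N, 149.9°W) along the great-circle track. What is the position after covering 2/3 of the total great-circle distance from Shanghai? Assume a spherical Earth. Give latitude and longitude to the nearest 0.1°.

≈ 59.8°N, 167.2°E

Write both endpoints as unit vectors p₁, p₂ with components (cos φ cos λ, cos φ sin λ, sin φ).
The central angle between the endpoints is δ = arccos(p₁·p₂) ≈ 1.088 rad (62.4°).
Interpolate at f = 2/3 with slerp weights a = sin((1−f)δ)/sin δ ≈ 0.401, b = sin(fδ)/sin δ ≈ 0.749.
p = a·p₁ + b·p₂ ≈ (-0.491, 0.111, 0.864); φ = arcsin(p_z) ≈ 59.76°, λ = atan2(p_y, p_x) ≈ 167.25°.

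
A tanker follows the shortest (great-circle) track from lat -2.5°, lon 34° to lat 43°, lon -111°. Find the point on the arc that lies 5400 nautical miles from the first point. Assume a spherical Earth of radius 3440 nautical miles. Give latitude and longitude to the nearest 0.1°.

≈ lat 57.3°, lon -52.0°

Convert each endpoint to a unit vector on the sphere (x = cos φ cos λ, y = cos φ sin λ, z = sin φ).
The central angle between the endpoints is δ = arccos(p₁·p₂) ≈ 2.250 rad (128.9°). The total great-circle distance is δ·R ≈ 2.250 × 3440 ≈ 7740 nmi, so the target fraction is f = 5400/7740 ≈ 0.698.
Interpolate at f ≈ 0.698 with slerp weights a = sin((1−f)δ)/sin δ ≈ 0.809, b = sin(fδ)/sin δ ≈ 1.285.
p = a·p₁ + b·p₂ ≈ (0.333, -0.426, 0.841); φ = arcsin(p_z) ≈ 57.28°, λ = atan2(p_y, p_x) ≈ -51.99°.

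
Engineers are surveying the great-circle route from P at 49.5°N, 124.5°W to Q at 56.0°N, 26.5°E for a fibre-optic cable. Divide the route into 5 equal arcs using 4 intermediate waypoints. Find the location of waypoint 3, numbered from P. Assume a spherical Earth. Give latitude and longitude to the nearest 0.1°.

≈ 78.7°N, 27.7°W

The haversine formula gives a central angle δ ≈ 1.253 rad (71.8°) between the endpoints.
Interpolate at f = 3/5 with slerp weights a = sin((1−f)δ)/sin δ ≈ 0.506, b = sin(fδ)/sin δ ≈ 0.719.
p = a·p₁ + b·p₂ ≈ (0.174, -0.091, 0.981); φ = arcsin(p_z) ≈ 78.68°, λ = atan2(p_y, p_x) ≈ -27.73°.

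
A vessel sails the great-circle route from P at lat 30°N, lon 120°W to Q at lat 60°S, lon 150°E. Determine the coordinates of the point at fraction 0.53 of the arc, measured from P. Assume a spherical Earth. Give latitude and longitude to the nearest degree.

Convert each endpoint to a unit vector on the sphere (x = cos φ cos λ, y = cos φ sin λ, z = sin φ).
The central angle between the endpoints is δ = arccos(p₁·p₂) ≈ 2.019 rad (115.7°).
Interpolate at f = 0.53 with slerp weights a = sin((1−f)δ)/sin δ ≈ 0.902, b = sin(fδ)/sin δ ≈ 0.973.
p = a·p₁ + b·p₂ ≈ (-0.812, -0.433, -0.392); φ = arcsin(p_z) ≈ -23.07°, λ = atan2(p_y, p_x) ≈ -151.93°.

≈ lat 23°S, lon 152°W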